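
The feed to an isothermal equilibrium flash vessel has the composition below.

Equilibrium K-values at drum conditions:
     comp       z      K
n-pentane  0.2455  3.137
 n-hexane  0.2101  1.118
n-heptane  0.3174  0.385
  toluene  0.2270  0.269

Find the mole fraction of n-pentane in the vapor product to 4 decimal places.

y_n-pentane = 0.5633

Let ψ = V/F and solve Σ zᵢ(Kᵢ−1)/(1+ψ(Kᵢ−1)) = 0.
Feasibility: ΣzᵢKᵢ = 1.1883, Σzᵢ/Kᵢ = 1.9345 — both > 1, two phases present.
Newton iteration, ψ⁰ = 0.32:
  ψ = 0.3200: g = -0.12418, g' = -0.7909 → ψ = 0.1630
  ψ = 0.1630: g = 0.00809, g' = -0.9241 → ψ = 0.1718
Converged at ψ = 0.1718.
Compositions from xᵢ = zᵢ/(1+ψ(Kᵢ−1)), yᵢ = Kᵢxᵢ:
  n-pentane: x = 0.1796, y = 0.5633
  n-hexane: x = 0.2059, y = 0.2302
  n-heptane: x = 0.3549, y = 0.1366
  toluene: x = 0.2596, y = 0.0698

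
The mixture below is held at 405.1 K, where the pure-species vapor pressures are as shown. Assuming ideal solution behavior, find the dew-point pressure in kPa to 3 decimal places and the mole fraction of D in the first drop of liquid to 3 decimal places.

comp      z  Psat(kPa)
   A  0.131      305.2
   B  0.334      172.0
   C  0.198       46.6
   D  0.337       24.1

Pdew = 48.536 kPa, x_D = 0.679

At the dew point ψ → 1, so Σzᵢ/Kᵢ = 1 with Kᵢ = Pᵢˢᵃᵗ/P ⇒ 1/P = Σzᵢ/Pᵢˢᵃᵗ.
1/P = 0.131/305.2 + 0.334/172.0 + 0.198/46.6 + 0.337/24.1 = 0.020603 ⇒ P = 48.536 kPa
xᵢ = zᵢP/Pᵢˢᵃᵗ ⇒ x_D = 0.337·48.536/24.1 = 0.679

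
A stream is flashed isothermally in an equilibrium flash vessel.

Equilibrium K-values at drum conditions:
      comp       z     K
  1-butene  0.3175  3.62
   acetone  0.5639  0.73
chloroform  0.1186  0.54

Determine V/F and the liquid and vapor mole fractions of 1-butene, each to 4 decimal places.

V/F = 0.7672, x_1-butene = 0.1055, y_1-butene = 0.3818

Newton–Raphson from V/F = 0.5:
  V/F = 0.5000: g = 0.11324, g' = -0.5057 → V/F = 0.7239
  V/F = 0.7239: g = 0.01614, g' = -0.3797 → V/F = 0.7664
  V/F = 0.7664: g = 0.00030, g' = -0.3661 → V/F = 0.7672
Converged at V/F = 0.7672.
Compositions from xᵢ = zᵢ/(1+V/F(Kᵢ−1)), yᵢ = Kᵢxᵢ:
  1-butene: x = 0.1055, y = 0.3818
  acetone: x = 0.7112, y = 0.5192
  chloroform: x = 0.1833, y = 0.0990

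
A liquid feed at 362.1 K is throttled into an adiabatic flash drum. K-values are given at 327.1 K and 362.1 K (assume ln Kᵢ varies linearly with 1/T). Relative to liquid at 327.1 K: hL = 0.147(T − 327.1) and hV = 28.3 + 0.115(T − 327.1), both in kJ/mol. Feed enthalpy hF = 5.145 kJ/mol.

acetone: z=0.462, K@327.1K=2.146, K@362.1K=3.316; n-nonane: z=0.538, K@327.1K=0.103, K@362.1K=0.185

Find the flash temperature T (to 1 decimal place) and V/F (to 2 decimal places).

Adiabatic flash: solve Rachford–Rice at each trial T, then check hF = ψ·hV(T) + (1−ψ)·hL(T).
  T = 327.1 K: K = (2.146, 0.103), RR gives ψ = 0.046, H_out = 1.290 kJ/mol
  T = 362.1 K: K = (3.316, 0.185), RR gives ψ = 0.335, H_out = 14.239 kJ/mol
  T = 344.6 K: K = (2.697, 0.140), RR gives ψ = 0.220, H_out = 8.683 kJ/mol
  T = 335.9 K: K = (2.415, 0.121), RR gives ψ = 0.145, H_out = 5.360 kJ/mol
  T = 331.5 K: K = (2.278, 0.112), RR gives ψ = 0.099, H_out = 3.438 kJ/mol
  T = 333.7 K: K = (2.346, 0.116), RR gives ψ = 0.123, H_out = 4.424 kJ/mol
Linear interpolation between T = 333.7 (H_out = 4.424) and T = 335.9 (H_out = 5.360) on hF = 5.145 gives T ≈ 335.4 K, at which ψ = 0.14.

T = 335.4 K, V/F = 0.14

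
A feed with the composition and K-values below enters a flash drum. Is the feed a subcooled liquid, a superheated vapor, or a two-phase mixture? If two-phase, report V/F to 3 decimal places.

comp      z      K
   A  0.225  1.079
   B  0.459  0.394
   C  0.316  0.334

subcooled liquid

ΣzᵢKᵢ = 0.529; Σzᵢ/Kᵢ = 2.320.
Since ΣzᵢKᵢ < 1 the mixture is below its bubble point — single liquid phase.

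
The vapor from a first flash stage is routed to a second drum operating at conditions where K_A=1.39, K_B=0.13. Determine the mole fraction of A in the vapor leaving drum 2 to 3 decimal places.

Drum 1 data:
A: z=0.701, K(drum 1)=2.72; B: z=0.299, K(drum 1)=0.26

Drum 1:
Let ψ₁ = V/F and solve Σ zᵢ(Kᵢ−1)/(1+ψ₁(Kᵢ−1)) = 0.
Check two-phase: ΣzᵢKᵢ = 1.984 > 1 and Σzᵢ/Kᵢ = 1.408 > 1, so g(0) = 0.984 > 0 and g(1) = -0.408 < 0.
Newton iteration, ψ₁⁰ = 0.5:
  ψ₁ = 0.500: g = 0.2970, g' = -1.012 → ψ₁ = 0.794
  ψ₁ = 0.794: g = -0.0261, g' = -1.332 → ψ₁ = 0.774
  ψ₁ = 0.774: g = -0.0005, g' = -1.278 → ψ₁ = 0.773
Converged at ψ₁ = 0.773.
Drum-1 compositions:
  A: x = 0.301, y = 0.818
  B: x = 0.699, y = 0.182
Drum-2 feed = drum-1 vapor: z₂ = (0.8182, 0.1818).
Drum 2:
Rachford–Rice: g(ψ₂) = Σ zᵢ(Kᵢ−1)/(1+ψ₂(Kᵢ−1)) = 0.
Feasibility: ΣzᵢKᵢ = 1.161, Σzᵢ/Kᵢ = 1.987 — both > 1, two phases present.
Binary case is linear: z₁(K₁−1)(1+ψ₂(K₂−1)) + z₂(K₂−1)(1+ψ₂(K₁−1)) = 0
⇒ ψ₂ = [z₁(K₁−1)+z₂(K₂−1)] / [−(K₁−1)(K₂−1)] = 0.1609/0.3393 = 0.474
  A: x = 0.690, y = 0.960
  B: x = 0.310, y = 0.040

y_A (drum 2) = 0.960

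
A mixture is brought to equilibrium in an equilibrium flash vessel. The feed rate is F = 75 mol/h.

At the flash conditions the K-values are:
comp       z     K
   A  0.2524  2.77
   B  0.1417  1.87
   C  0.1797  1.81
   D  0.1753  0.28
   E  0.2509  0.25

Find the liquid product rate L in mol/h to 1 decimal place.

Rachford–Rice: g(β) = Σ zᵢ(Kᵢ−1)/(1+β(Kᵢ−1)) = 0.
Feasibility: ΣzᵢKᵢ = 1.4012, Σzᵢ/Kᵢ = 1.8958 — both > 1, two phases present.
Iterate (Newton) starting at β = 0.5:
  β = 0.5000: g = -0.07178, g' = -0.9175 → β = 0.4218
  β = 0.4218: g = -0.00203, g' = -0.8715 → β = 0.4194
Converged at β = 0.4194.
Then V = β·F = 0.4194·75 = 31.5 mol/h and L = F − V = 43.5 mol/h.

L = 43.5 mol/h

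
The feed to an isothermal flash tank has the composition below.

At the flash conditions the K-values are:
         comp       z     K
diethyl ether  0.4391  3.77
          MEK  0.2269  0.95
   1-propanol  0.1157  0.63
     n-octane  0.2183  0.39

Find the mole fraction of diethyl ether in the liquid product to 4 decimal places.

Material balance + equilibrium reduce to Σ zᵢ(Kᵢ−1)/(1+β(Kᵢ−1)) = 0.
Feasibility: ΣzᵢKᵢ = 2.0290, Σzᵢ/Kᵢ = 1.0987 — both > 1, two phases present.
Newton iteration, β⁰ = 0.51:
  β = 0.5100: g = 0.24642, g' = -0.7746 → β = 0.8281
  β = 0.8281: g = 0.02660, g' = -0.6758 → β = 0.8675
  β = 0.8675: g = -0.00030, g' = -0.6923 → β = 0.8671
Converged at β = 0.8671.
Compositions from xᵢ = zᵢ/(1+β(Kᵢ−1)), yᵢ = Kᵢxᵢ:
  diethyl ether: x = 0.1291, y = 0.4866
  MEK: x = 0.2372, y = 0.2253
  1-propanol: x = 0.1703, y = 0.1073
  n-octane: x = 0.4634, y = 0.1807

x_diethyl ether = 0.1291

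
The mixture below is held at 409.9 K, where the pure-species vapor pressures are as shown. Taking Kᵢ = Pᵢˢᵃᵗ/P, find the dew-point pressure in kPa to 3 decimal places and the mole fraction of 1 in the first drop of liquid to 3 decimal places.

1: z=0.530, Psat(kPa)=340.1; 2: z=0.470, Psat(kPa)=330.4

Pdew = 335.471 kPa, x_1 = 0.523

At the dew point ψ → 1, so Σzᵢ/Kᵢ = 1 with Kᵢ = Pᵢˢᵃᵗ/P ⇒ 1/P = Σzᵢ/Pᵢˢᵃᵗ.
1/P = 0.530/340.1 + 0.470/330.4 = 0.002981 ⇒ P = 335.471 kPa
xᵢ = zᵢP/Pᵢˢᵃᵗ ⇒ x_1 = 0.530·335.471/340.1 = 0.523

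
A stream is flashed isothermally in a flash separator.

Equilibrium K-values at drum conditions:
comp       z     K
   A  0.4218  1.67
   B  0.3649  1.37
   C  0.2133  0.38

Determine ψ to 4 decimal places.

ψ = 0.8567

Rachford–Rice: g(ψ) = Σ zᵢ(Kᵢ−1)/(1+ψ(Kᵢ−1)) = 0.
g(0) = ΣzᵢKᵢ − 1 = 0.2854 and g(1) = 1 − Σzᵢ/Kᵢ = -0.0802, so a root lies in (0, 1).
Newton iteration, ψ⁰ = 0.56:
  ψ = 0.5600: g = 0.11476, g' = -0.3268 → ψ = 0.9112
  ψ = 0.9112: g = -0.02750, g' = -0.5341 → ψ = 0.8597
  ψ = 0.8597: g = -0.00142, g' = -0.4809 → ψ = 0.8567
Converged at ψ = 0.8567.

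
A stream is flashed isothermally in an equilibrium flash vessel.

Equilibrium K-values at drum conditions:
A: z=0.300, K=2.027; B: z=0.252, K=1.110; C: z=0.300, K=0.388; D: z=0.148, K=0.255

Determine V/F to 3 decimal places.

V/F = 0.084

Rachford–Rice: g(V/F) = Σ zᵢ(Kᵢ−1)/(1+V/F(Kᵢ−1)) = 0.
Feasibility: ΣzᵢKᵢ = 1.042, Σzᵢ/Kᵢ = 1.729 — both > 1, two phases present.
Iterate (Newton) starting at V/F = 0.69:
  V/F = 0.690: g = -0.3386, g' = -0.796 → V/F = 0.264
  V/F = 0.264: g = -0.0871, g' = -0.486 → V/F = 0.085
  V/F = 0.085: g = -0.0006, g' = -0.489 → V/F = 0.084
Converged at V/F = 0.084.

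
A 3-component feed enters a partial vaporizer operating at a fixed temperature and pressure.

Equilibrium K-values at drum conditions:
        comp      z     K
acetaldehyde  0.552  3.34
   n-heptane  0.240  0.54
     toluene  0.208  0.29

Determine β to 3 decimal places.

β = 0.734

Material balance + equilibrium reduce to Σ zᵢ(Kᵢ−1)/(1+β(Kᵢ−1)) = 0.
g(0) = ΣzᵢKᵢ − 1 = 1.034 and g(1) = 1 − Σzᵢ/Kᵢ = -0.327, so a root lies in (0, 1).
Newton–Raphson from β = 0.5:
  β = 0.500: g = 0.2229, g' = -0.980 → β = 0.728
  β = 0.728: g = 0.0065, g' = -0.977 → β = 0.734
Converged at β = 0.734.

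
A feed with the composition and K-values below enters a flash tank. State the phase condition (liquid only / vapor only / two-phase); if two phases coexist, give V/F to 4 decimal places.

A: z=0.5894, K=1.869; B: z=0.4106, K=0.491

ΣzᵢKᵢ = 1.3032; Σzᵢ/Kᵢ = 1.1516.
Both exceed 1, so a two-phase solution exists.
Rachford–Rice: g(ψ) = Σ zᵢ(Kᵢ−1)/(1+ψ(Kᵢ−1)) = 0.
Binary case is linear: z₁(K₁−1)(1+ψ(K₂−1)) + z₂(K₂−1)(1+ψ(K₁−1)) = 0
⇒ ψ = [z₁(K₁−1)+z₂(K₂−1)] / [−(K₁−1)(K₂−1)] = 0.30319/0.44232 = 0.6855

two-phase, V/F = 0.6855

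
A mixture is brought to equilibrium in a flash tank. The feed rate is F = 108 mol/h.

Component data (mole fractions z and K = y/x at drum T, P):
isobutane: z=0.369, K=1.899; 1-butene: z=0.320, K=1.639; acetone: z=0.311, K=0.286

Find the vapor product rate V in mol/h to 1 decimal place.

Material balance + equilibrium reduce to Σ zᵢ(Kᵢ−1)/(1+ψ(Kᵢ−1)) = 0.
g(0) = ΣzᵢKᵢ − 1 = 0.314 and g(1) = 1 − Σzᵢ/Kᵢ = -0.477, so a root lies in (0, 1).
Newton iteration, ψ⁰ = 0.36:
  ψ = 0.360: g = 0.1180, g' = -0.544 → ψ = 0.577
  ψ = 0.577: g = -0.0098, g' = -0.658 → ψ = 0.562
Converged at ψ = 0.562.
Then V = ψ·F = 0.5619·108 = 60.7 mol/h and L = F − V = 47.3 mol/h.

V = 60.7 mol/h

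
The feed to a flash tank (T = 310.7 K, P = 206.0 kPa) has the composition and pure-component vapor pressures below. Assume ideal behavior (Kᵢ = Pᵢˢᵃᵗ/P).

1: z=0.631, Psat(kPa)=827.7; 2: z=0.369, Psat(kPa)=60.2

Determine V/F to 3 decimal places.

Raoult's law: Kᵢ = Pᵢˢᵃᵗ/P = Pᵢˢᵃᵗ/206.0.
  K_1 = 827.7/206.0 = 4.01796, K_2 = 60.2/206.0 = 0.29223
Rachford–Rice: g(V/F) = Σ zᵢ(Kᵢ−1)/(1+V/F(Kᵢ−1)) = 0.
Check two-phase: ΣzᵢKᵢ = 2.643 > 1 and Σzᵢ/Kᵢ = 1.420 > 1, so g(0) = 1.643 > 0 and g(1) = -0.420 < 0.
Binary case is linear: z₁(K₁−1)(1+V/F(K₂−1)) + z₂(K₂−1)(1+V/F(K₁−1)) = 0
⇒ V/F = [z₁(K₁−1)+z₂(K₂−1)] / [−(K₁−1)(K₂−1)] = 1.6432/2.1360 = 0.769

V/F = 0.769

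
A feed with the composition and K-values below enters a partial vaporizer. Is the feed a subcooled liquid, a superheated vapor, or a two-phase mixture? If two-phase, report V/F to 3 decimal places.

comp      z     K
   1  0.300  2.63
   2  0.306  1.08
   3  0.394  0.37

two-phase, V/F = 0.379

ΣzᵢKᵢ = 1.265; Σzᵢ/Kᵢ = 1.462.
Both exceed 1, so a two-phase solution exists.
Iterate (Newton) starting at ψ = 0.37:
  ψ = 0.370: g = 0.0051, g' = -0.578 → ψ = 0.379
Converged at ψ = 0.379.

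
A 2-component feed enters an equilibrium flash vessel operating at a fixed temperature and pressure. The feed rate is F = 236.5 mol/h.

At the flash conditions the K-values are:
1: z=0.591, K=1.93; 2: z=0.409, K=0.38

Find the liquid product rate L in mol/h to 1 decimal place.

Rachford–Rice: g(β) = Σ zᵢ(Kᵢ−1)/(1+β(Kᵢ−1)) = 0.
Check two-phase: ΣzᵢKᵢ = 1.296 > 1 and Σzᵢ/Kᵢ = 1.383 > 1, so g(0) = 0.296 > 0 and g(1) = -0.383 < 0.
Newton–Raphson from β = 0.5:
  β = 0.500: g = 0.0077, g' = -0.568 → β = 0.513
Converged at β = 0.513.
Then V = β·F = 0.5134·236.5 = 121.4 mol/h and L = F − V = 115.1 mol/h.

L = 115.1 mol/h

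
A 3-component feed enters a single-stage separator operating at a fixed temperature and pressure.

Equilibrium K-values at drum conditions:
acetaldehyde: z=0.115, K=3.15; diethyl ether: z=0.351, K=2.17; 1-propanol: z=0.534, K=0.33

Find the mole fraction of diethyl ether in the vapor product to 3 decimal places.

y_diethyl ether = 0.560

Newton iteration, β⁰ = 0.62:
  β = 0.620: g = -0.2680, g' = -0.960 → β = 0.341
  β = 0.341: g = -0.0275, g' = -0.825 → β = 0.308
Converged at β = 0.308.
Compositions from xᵢ = zᵢ/(1+β(Kᵢ−1)), yᵢ = Kᵢxᵢ:
  acetaldehyde: x = 0.069, y = 0.218
  diethyl ether: x = 0.258, y = 0.560
  1-propanol: x = 0.673, y = 0.222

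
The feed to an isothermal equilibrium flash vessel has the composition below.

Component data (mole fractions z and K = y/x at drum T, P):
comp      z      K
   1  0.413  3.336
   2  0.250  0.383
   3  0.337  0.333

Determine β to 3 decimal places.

Material balance + equilibrium reduce to Σ zᵢ(Kᵢ−1)/(1+β(Kᵢ−1)) = 0.
g(0) = ΣzᵢKᵢ − 1 = 0.586 and g(1) = 1 − Σzᵢ/Kᵢ = -0.789, so a root lies in (0, 1).
Newton–Raphson from β = 0.55:
  β = 0.550: g = -0.1662, g' = -1.024 → β = 0.388
Converged at β = 0.388.

β = 0.388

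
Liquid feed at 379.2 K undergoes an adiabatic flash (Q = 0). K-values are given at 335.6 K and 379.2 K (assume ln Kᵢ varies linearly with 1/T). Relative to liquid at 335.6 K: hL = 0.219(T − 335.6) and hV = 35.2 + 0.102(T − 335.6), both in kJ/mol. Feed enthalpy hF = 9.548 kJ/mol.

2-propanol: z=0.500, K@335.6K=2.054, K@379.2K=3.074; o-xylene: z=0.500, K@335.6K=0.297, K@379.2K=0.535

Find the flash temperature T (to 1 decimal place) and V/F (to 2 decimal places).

Adiabatic flash: solve Rachford–Rice at each trial T, then check hF = ψ·hV(T) + (1−ψ)·hL(T).
  T = 335.6 K: K = (2.054, 0.297), RR gives ψ = 0.237, H_out = 8.337 kJ/mol
  T = 379.2 K: K = (3.074, 0.535), RR gives ψ = 0.834, H_out = 34.656 kJ/mol
  T = 357.4 K: K = (2.544, 0.406), RR gives ψ = 0.518, H_out = 21.675 kJ/mol
  T = 346.5 K: K = (2.294, 0.349), RR gives ψ = 0.381, H_out = 15.325 kJ/mol
  T = 341.1 K: K = (2.173, 0.323), RR gives ψ = 0.312, H_out = 11.986 kJ/mol
  T = 338.4 K: K = (2.114, 0.310), RR gives ψ = 0.276, H_out = 10.232 kJ/mol
  T = 337.0 K: K = (2.084, 0.303), RR gives ψ = 0.257, H_out = 9.295 kJ/mol
Linear interpolation between T = 337.0 (H_out = 9.295) and T = 338.4 (H_out = 10.232) on hF = 9.548 gives T ≈ 337.4 K, at which ψ = 0.26.

T = 337.4 K, V/F = 0.26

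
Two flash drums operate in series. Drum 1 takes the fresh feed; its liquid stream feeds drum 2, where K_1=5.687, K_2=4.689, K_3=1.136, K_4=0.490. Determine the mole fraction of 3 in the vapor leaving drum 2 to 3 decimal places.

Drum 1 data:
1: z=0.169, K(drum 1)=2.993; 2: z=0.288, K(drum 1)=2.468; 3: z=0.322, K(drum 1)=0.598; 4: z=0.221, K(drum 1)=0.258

Drum 1:
Material balance + equilibrium reduce to Σ zᵢ(Kᵢ−1)/(1+ψ₁(Kᵢ−1)) = 0.
Check two-phase: ΣzᵢKᵢ = 1.466 > 1 and Σzᵢ/Kᵢ = 1.568 > 1, so g(0) = 0.466 > 0 and g(1) = -0.568 < 0.
Newton–Raphson from ψ₁ = 0.36:
  ψ₁ = 0.360: g = 0.0976, g' = -0.791 → ψ₁ = 0.483
  ψ₁ = 0.483: g = 0.0025, g' = -0.762 → ψ₁ = 0.487
Converged at ψ₁ = 0.487.
Drum-1 compositions:
  1: x = 0.086, y = 0.257
  2: x = 0.168, y = 0.415
  3: x = 0.400, y = 0.239
  4: x = 0.346, y = 0.089
Drum-2 feed = drum-1 liquid: z₂ = (0.0858, 0.1680, 0.4003, 0.3459).
Drum 2:
Rachford–Rice: g(ψ₂) = Σ zᵢ(Kᵢ−1)/(1+ψ₂(Kᵢ−1)) = 0.
Feasibility: ΣzᵢKᵢ = 1.900, Σzᵢ/Kᵢ = 1.109 — both > 1, two phases present.
Newton–Raphson from ψ₂ = 0.5:
  ψ₂ = 0.500: g = 0.1523, g' = -0.620 → ψ₂ = 0.746
  ψ₂ = 0.746: g = 0.0194, g' = -0.496 → ψ₂ = 0.785
Converged at ψ₂ = 0.785.
  1: x = 0.018, y = 0.104
  2: x = 0.043, y = 0.202
  3: x = 0.362, y = 0.411
  4: x = 0.577, y = 0.283

y_3 (drum 2) = 0.411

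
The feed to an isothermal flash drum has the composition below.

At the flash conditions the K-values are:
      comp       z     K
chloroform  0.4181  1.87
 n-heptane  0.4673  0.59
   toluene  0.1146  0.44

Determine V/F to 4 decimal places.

V/F = 0.2798

Rachford–Rice: g(V/F) = Σ zᵢ(Kᵢ−1)/(1+V/F(Kᵢ−1)) = 0.
g(0) = ΣzᵢKᵢ − 1 = 0.1080 and g(1) = 1 − Σzᵢ/Kᵢ = -0.2761, so a root lies in (0, 1).
Newton–Raphson from V/F = 0.69:
  V/F = 0.6900: g = -0.14447, g' = -0.3718 → V/F = 0.3014
  V/F = 0.3014: g = -0.00764, g' = -0.3529 → V/F = 0.2798
Converged at V/F = 0.2798.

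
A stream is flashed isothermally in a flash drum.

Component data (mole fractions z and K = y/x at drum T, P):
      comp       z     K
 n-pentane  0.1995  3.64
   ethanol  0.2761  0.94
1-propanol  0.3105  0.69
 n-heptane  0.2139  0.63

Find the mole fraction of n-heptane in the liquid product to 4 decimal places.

x_n-heptane = 0.2621

Rachford–Rice: g(β) = Σ zᵢ(Kᵢ−1)/(1+β(Kᵢ−1)) = 0.
Feasibility: ΣzᵢKᵢ = 1.3347, Σzᵢ/Kᵢ = 1.1381 — both > 1, two phases present.
Newton–Raphson from β = 0.47:
  β = 0.4700: g = 0.00952, g' = -0.3618 → β = 0.4963
  β = 0.4963: g = 0.00020, g' = -0.3472 → β = 0.4969
Converged at β = 0.4969.
Compositions from xᵢ = zᵢ/(1+β(Kᵢ−1)), yᵢ = Kᵢxᵢ:
  n-pentane: x = 0.0863, y = 0.3141
  ethanol: x = 0.2846, y = 0.2675
  1-propanol: x = 0.3670, y = 0.2533
  n-heptane: x = 0.2621, y = 0.1651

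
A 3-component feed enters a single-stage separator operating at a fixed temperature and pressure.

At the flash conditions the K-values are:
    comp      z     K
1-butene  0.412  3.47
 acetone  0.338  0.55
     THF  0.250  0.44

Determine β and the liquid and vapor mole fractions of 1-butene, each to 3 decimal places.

β = 0.587, x_1-butene = 0.168, y_1-butene = 0.583

Iterate (Newton) starting at β = 0.5:
  β = 0.500: g = 0.0646, g' = -0.768 → β = 0.584
  β = 0.584: g = 0.0022, g' = -0.720 → β = 0.587
Converged at β = 0.587.
Compositions from xᵢ = zᵢ/(1+β(Kᵢ−1)), yᵢ = Kᵢxᵢ:
  1-butene: x = 0.168, y = 0.583
  acetone: x = 0.459, y = 0.253
  THF: x = 0.372, y = 0.164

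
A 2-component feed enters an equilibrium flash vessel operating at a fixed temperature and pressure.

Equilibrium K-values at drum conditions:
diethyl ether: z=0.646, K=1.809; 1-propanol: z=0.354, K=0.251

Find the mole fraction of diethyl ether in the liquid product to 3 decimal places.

x_diethyl ether = 0.481

Material balance + equilibrium reduce to Σ zᵢ(Kᵢ−1)/(1+V/F(Kᵢ−1)) = 0.
g(0) = ΣzᵢKᵢ − 1 = 0.257 and g(1) = 1 − Σzᵢ/Kᵢ = -0.767, so a root lies in (0, 1).
Newton–Raphson from V/F = 0.5:
  V/F = 0.500: g = -0.0518, g' = -0.722 → V/F = 0.428
  V/F = 0.428: g = -0.0022, g' = -0.664 → V/F = 0.425
Converged at V/F = 0.425.
Compositions from xᵢ = zᵢ/(1+V/F(Kᵢ−1)), yᵢ = Kᵢxᵢ:
  diethyl ether: x = 0.481, y = 0.870
  1-propanol: x = 0.519, y = 0.130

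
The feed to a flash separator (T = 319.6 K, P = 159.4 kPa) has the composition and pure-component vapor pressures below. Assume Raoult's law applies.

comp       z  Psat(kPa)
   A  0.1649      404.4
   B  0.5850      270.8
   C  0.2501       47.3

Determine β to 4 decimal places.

β = 0.7678

Raoult's law: Kᵢ = Pᵢˢᵃᵗ/P = Pᵢˢᵃᵗ/159.4.
  K_A = 404.4/159.4 = 2.537014, K_B = 270.8/159.4 = 1.698871, K_C = 47.3/159.4 = 0.296738
Iterate (Newton) starting at β = 0.59:
  β = 0.5900: g = 0.12178, g' = -0.6117 → β = 0.7891
  β = 0.7891: g = -0.01712, g' = -0.8227 → β = 0.7683
  β = 0.7683: g = -0.00037, g' = -0.7882 → β = 0.7678
Converged at β = 0.7678.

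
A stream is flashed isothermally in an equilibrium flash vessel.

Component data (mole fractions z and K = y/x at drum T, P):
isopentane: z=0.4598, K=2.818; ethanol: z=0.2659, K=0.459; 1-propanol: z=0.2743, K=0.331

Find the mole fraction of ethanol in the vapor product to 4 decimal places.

y_ethanol = 0.1623

Rachford–Rice: g(ψ) = Σ zᵢ(Kᵢ−1)/(1+ψ(Kᵢ−1)) = 0.
Feasibility: ΣzᵢKᵢ = 1.5086, Σzᵢ/Kᵢ = 1.5712 — both > 1, two phases present.
Newton iteration, ψ⁰ = 0.5:
  ψ = 0.5000: g = -0.03505, g' = -0.8404 → ψ = 0.4583
  ψ = 0.4583: g = 0.00007, g' = -0.8451 → ψ = 0.4584
Converged at ψ = 0.4584.
Compositions from xᵢ = zᵢ/(1+ψ(Kᵢ−1)), yᵢ = Kᵢxᵢ:
  isopentane: x = 0.2508, y = 0.7068
  ethanol: x = 0.3536, y = 0.1623
  1-propanol: x = 0.3956, y = 0.1309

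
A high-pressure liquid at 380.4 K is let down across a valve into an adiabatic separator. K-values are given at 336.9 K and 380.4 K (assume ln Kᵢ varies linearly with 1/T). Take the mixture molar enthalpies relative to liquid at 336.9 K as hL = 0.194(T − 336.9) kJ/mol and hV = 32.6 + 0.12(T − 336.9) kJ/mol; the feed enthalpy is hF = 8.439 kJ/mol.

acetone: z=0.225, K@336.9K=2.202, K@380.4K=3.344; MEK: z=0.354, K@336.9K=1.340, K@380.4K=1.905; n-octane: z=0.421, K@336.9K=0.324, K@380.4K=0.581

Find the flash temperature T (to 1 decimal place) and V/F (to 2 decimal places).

T = 339.1 K, V/F = 0.25

Adiabatic flash: solve Rachford–Rice at each trial T, then check hF = ψ·hV(T) + (1−ψ)·hL(T).
  T = 336.9 K: K = (2.202, 1.340, 0.324), RR gives ψ = 0.203, H_out = 6.626 kJ/mol
  T = 380.4 K: K = (3.344, 1.905, 0.581), RR gives ψ = 1.000, H_out = 37.820 kJ/mol
  T = 358.6 K: K = (2.747, 1.614, 0.441), RR gives ψ = 0.594, H_out = 22.631 kJ/mol
  T = 347.8 K: K = (2.469, 1.476, 0.380), RR gives ψ = 0.405, H_out = 14.995 kJ/mol
  T = 342.4 K: K = (2.335, 1.408, 0.352), RR gives ψ = 0.308, H_out = 10.989 kJ/mol
  T = 339.6 K: K = (2.267, 1.373, 0.337), RR gives ψ = 0.256, H_out = 8.812 kJ/mol
  T = 338.2 K: K = (2.233, 1.356, 0.330), RR gives ψ = 0.229, H_out = 7.691 kJ/mol
Linear interpolation between T = 338.2 (H_out = 7.691) and T = 339.6 (H_out = 8.812) on hF = 8.439 gives T ≈ 339.1 K, at which ψ = 0.25.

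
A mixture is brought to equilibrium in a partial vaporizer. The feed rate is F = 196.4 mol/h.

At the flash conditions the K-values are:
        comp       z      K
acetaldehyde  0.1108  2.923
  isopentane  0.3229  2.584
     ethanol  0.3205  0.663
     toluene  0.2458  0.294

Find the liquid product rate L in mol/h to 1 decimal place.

L = 99.3 mol/h

Rachford–Rice: g(V/F) = Σ zᵢ(Kᵢ−1)/(1+V/F(Kᵢ−1)) = 0.
g(0) = ΣzᵢKᵢ − 1 = 0.4430 and g(1) = 1 − Σzᵢ/Kᵢ = -0.4823, so a root lies in (0, 1).
Newton iteration, V/F⁰ = 0.42:
  V/F = 0.4200: g = 0.05251, g' = -0.7145 → V/F = 0.4935
  V/F = 0.4935: g = 0.00051, g' = -0.7040 → V/F = 0.4942
Converged at V/F = 0.4942.
Then V = V/F·F = 0.4942·196.4 = 97.1 mol/h and L = F − V = 99.3 mol/h.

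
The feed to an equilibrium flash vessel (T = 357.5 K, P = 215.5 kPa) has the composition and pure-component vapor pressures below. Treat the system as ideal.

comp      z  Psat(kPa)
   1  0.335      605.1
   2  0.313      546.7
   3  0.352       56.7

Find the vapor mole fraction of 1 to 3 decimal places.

Raoult's law: Kᵢ = Pᵢˢᵃᵗ/P = Pᵢˢᵃᵗ/215.5.
  K_1 = 605.1/215.5 = 2.80789, K_2 = 546.7/215.5 = 2.53689, K_3 = 56.7/215.5 = 0.26311
Material balance + equilibrium reduce to Σ zᵢ(Kᵢ−1)/(1+V/F(Kᵢ−1)) = 0.
g(0) = ΣzᵢKᵢ − 1 = 0.827 and g(1) = 1 − Σzᵢ/Kᵢ = -0.581, so a root lies in (0, 1).
Newton iteration, V/F⁰ = 0.53:
  V/F = 0.530: g = 0.1488, g' = -1.025 → V/F = 0.675
  V/F = 0.675: g = -0.0074, g' = -1.157 → V/F = 0.669
Converged at V/F = 0.669.
Compositions from xᵢ = zᵢ/(1+V/F(Kᵢ−1)), yᵢ = Kᵢxᵢ:
  1: x = 0.152, y = 0.426
  2: x = 0.154, y = 0.392
  3: x = 0.694, y = 0.183

y_1 = 0.426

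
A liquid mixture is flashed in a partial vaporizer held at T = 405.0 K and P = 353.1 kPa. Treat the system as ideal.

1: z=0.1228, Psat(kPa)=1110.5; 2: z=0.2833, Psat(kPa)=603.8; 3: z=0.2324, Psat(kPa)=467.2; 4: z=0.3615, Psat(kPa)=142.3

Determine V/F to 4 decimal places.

V/F = 0.5660

Raoult's law: Kᵢ = Pᵢˢᵃᵗ/P = Pᵢˢᵃᵗ/353.1.
  K_1 = 1110.5/353.1 = 3.145001, K_2 = 603.8/353.1 = 1.709997, K_3 = 467.2/353.1 = 1.323138, K_4 = 142.3/353.1 = 0.403002
Rachford–Rice: g(V/F) = Σ zᵢ(Kᵢ−1)/(1+V/F(Kᵢ−1)) = 0.
g(0) = ΣzᵢKᵢ − 1 = 0.3238 and g(1) = 1 − Σzᵢ/Kᵢ = -0.2774, so a root lies in (0, 1).
Newton iteration, V/F⁰ = 0.5:
  V/F = 0.5000: g = 0.03254, g' = -0.4891 → V/F = 0.5665
  V/F = 0.5665: g = -0.00029, g' = -0.4993 → V/F = 0.5660
Converged at V/F = 0.5660.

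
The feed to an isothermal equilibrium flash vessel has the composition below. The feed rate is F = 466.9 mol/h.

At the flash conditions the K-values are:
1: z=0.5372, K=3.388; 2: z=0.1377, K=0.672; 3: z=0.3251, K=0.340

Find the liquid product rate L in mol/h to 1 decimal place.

L = 128.9 mol/h

Rachford–Rice: g(ψ) = Σ zᵢ(Kᵢ−1)/(1+ψ(Kᵢ−1)) = 0.
Feasibility: ΣzᵢKᵢ = 2.0231, Σzᵢ/Kᵢ = 1.3196 — both > 1, two phases present.
Newton–Raphson from ψ = 0.5:
  ψ = 0.5000: g = 0.21043, g' = -0.9731 → ψ = 0.7163
  ψ = 0.7163: g = 0.00733, g' = -0.9517 → ψ = 0.7240
  ψ = 0.7240: g = -0.00002, g' = -0.9562 → ψ = 0.7239
Converged at ψ = 0.7239.
Then V = ψ·F = 0.7239·466.9 = 338.0 mol/h and L = F − V = 128.9 mol/h.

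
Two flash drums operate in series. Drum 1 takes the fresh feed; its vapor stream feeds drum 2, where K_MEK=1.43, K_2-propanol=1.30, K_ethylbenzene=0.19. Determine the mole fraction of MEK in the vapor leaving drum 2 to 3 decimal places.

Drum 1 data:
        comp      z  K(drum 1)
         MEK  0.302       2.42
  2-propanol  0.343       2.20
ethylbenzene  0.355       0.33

Drum 1:
Rachford–Rice: g(ψ₁) = Σ zᵢ(Kᵢ−1)/(1+ψ₁(Kᵢ−1)) = 0.
g(0) = ΣzᵢKᵢ − 1 = 0.603 and g(1) = 1 − Σzᵢ/Kᵢ = -0.356, so a root lies in (0, 1).
Newton iteration, ψ₁⁰ = 0.32:
  ψ₁ = 0.320: g = 0.2895, g' = -0.804 → ψ₁ = 0.680
  ψ₁ = 0.680: g = 0.0078, g' = -0.845 → ψ₁ = 0.689
Converged at ψ₁ = 0.689.
Drum-1 compositions:
  MEK: x = 0.153, y = 0.369
  2-propanol: x = 0.188, y = 0.413
  ethylbenzene: x = 0.660, y = 0.218
Drum-2 feed = drum-1 vapor: z₂ = (0.3693, 0.4130, 0.2177).
Drum 2:
Let ψ₂ = V/F and solve Σ zᵢ(Kᵢ−1)/(1+ψ₂(Kᵢ−1)) = 0.
Check two-phase: ΣzᵢKᵢ = 1.106 > 1 and Σzᵢ/Kᵢ = 1.722 > 1, so g(0) = 0.106 > 0 and g(1) = -0.722 < 0.
Newton–Raphson from ψ₂ = 0.5:
  ψ₂ = 0.500: g = -0.0579, g' = -0.478 → ψ₂ = 0.379
  ψ₂ = 0.379: g = -0.0066, g' = -0.378 → ψ₂ = 0.361
Converged at ψ₂ = 0.361.
  MEK: x = 0.320, y = 0.457
  2-propanol: x = 0.373, y = 0.484
  ethylbenzene: x = 0.308, y = 0.058

y_MEK (drum 2) = 0.457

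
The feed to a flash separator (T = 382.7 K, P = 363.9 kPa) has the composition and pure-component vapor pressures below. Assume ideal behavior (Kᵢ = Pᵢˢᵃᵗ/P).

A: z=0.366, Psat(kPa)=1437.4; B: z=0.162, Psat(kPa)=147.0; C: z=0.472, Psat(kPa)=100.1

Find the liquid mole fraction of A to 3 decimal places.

x_A = 0.190

Raoult's law: Kᵢ = Pᵢˢᵃᵗ/P = Pᵢˢᵃᵗ/363.9.
  K_A = 1437.4/363.9 = 3.94999, K_B = 147.0/363.9 = 0.40396, K_C = 100.1/363.9 = 0.27508
Material balance + equilibrium reduce to Σ zᵢ(Kᵢ−1)/(1+ψ(Kᵢ−1)) = 0.
Check two-phase: ΣzᵢKᵢ = 1.641 > 1 and Σzᵢ/Kᵢ = 2.210 > 1, so g(0) = 0.641 > 0 and g(1) = -1.210 < 0.
Iterate (Newton) starting at ψ = 0.5:
  ψ = 0.500: g = -0.2380, g' = -1.247 → ψ = 0.309
  ψ = 0.309: g = 0.0053, g' = -1.370 → ψ = 0.313
Converged at ψ = 0.313.
Compositions from xᵢ = zᵢ/(1+ψ(Kᵢ−1)), yᵢ = Kᵢxᵢ:
  A: x = 0.190, y = 0.752
  B: x = 0.199, y = 0.080
  C: x = 0.611, y = 0.168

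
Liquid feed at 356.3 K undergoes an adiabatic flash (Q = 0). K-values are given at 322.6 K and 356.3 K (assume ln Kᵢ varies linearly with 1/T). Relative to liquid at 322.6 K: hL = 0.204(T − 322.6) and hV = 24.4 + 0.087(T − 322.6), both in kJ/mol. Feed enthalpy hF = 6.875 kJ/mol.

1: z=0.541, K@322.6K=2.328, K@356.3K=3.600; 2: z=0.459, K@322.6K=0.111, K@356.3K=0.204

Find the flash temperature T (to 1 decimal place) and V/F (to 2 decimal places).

T = 323.7 K, V/F = 0.27

Adiabatic flash: solve Rachford–Rice at each trial T, then check hF = ψ·hV(T) + (1−ψ)·hL(T).
  T = 322.6 K: K = (2.328, 0.111), RR gives ψ = 0.263, H_out = 6.415 kJ/mol
  T = 356.3 K: K = (3.600, 0.204), RR gives ψ = 0.503, H_out = 17.167 kJ/mol
  T = 339.5 K: K = (2.928, 0.153), RR gives ψ = 0.401, H_out = 12.431 kJ/mol
  T = 331.1 K: K = (2.620, 0.131), RR gives ψ = 0.339, H_out = 9.674 kJ/mol
  T = 326.9 K: K = (2.474, 0.121), RR gives ψ = 0.304, H_out = 8.138 kJ/mol
  T = 324.8 K: K = (2.402, 0.116), RR gives ψ = 0.285, H_out = 7.318 kJ/mol
Linear interpolation between T = 322.6 (H_out = 6.415) and T = 324.8 (H_out = 7.318) on hF = 6.875 gives T ≈ 323.7 K, at which ψ = 0.27.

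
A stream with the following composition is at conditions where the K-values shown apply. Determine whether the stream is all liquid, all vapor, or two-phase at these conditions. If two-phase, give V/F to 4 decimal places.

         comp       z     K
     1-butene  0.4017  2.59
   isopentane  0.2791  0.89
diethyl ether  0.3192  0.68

ΣzᵢKᵢ = 1.5059; Σzᵢ/Kᵢ = 0.9381.
Since Σzᵢ/Kᵢ < 1 the mixture is above its dew point — single vapor phase.

all vapor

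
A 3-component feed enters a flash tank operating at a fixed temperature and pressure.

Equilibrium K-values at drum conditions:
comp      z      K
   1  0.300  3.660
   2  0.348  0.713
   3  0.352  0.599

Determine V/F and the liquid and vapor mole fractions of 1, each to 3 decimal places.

V/F = 0.602, x_1 = 0.115, y_1 = 0.422

Material balance + equilibrium reduce to Σ zᵢ(Kᵢ−1)/(1+V/F(Kᵢ−1)) = 0.
g(0) = ΣzᵢKᵢ − 1 = 0.557 and g(1) = 1 − Σzᵢ/Kᵢ = -0.158, so a root lies in (0, 1).
Newton iteration, V/F⁰ = 0.66:
  V/F = 0.660: g = -0.0256, g' = -0.428 → V/F = 0.600
  V/F = 0.600: g = 0.0008, g' = -0.455 → V/F = 0.602
Converged at V/F = 0.602.
Compositions from xᵢ = zᵢ/(1+V/F(Kᵢ−1)), yᵢ = Kᵢxᵢ:
  1: x = 0.115, y = 0.422
  2: x = 0.421, y = 0.300
  3: x = 0.464, y = 0.278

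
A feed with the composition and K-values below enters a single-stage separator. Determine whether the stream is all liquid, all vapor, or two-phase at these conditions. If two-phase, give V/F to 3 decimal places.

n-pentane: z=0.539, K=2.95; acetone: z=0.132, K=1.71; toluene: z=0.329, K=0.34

two-phase, V/F = 0.810

ΣzᵢKᵢ = 1.928; Σzᵢ/Kᵢ = 1.228.
Both exceed 1, so a two-phase solution exists.
Iterate (Newton) starting at ψ = 0.41:
  ψ = 0.410: g = 0.3590, g' = -0.942 → ψ = 0.791
  ψ = 0.791: g = 0.0191, g' = -0.972 → ψ = 0.811
  ψ = 0.811: g = -0.0002, g' = -0.997 → ψ = 0.810
Converged at ψ = 0.810.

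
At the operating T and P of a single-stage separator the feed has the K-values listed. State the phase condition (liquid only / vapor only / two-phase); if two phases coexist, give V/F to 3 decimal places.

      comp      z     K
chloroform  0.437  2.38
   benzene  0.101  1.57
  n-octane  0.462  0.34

two-phase, V/F = 0.429

ΣzᵢKᵢ = 1.356; Σzᵢ/Kᵢ = 1.607.
Both exceed 1, so a two-phase solution exists.
Material balance + equilibrium reduce to Σ zᵢ(Kᵢ−1)/(1+ψ(Kᵢ−1)) = 0.
Iterate (Newton) starting at ψ = 0.62:
  ψ = 0.620: g = -0.1486, g' = -0.836 → ψ = 0.442
  ψ = 0.442: g = -0.0102, g' = -0.743 → ψ = 0.429
Converged at ψ = 0.429.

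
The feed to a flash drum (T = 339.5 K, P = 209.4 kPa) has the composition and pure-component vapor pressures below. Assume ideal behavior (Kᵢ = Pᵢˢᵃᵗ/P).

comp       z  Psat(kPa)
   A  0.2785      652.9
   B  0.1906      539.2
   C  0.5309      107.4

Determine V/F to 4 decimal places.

Raoult's law: Kᵢ = Pᵢˢᵃᵗ/P = Pᵢˢᵃᵗ/209.4.
  K_A = 652.9/209.4 = 3.117956, K_B = 539.2/209.4 = 2.574976, K_C = 107.4/209.4 = 0.512894
Rachford–Rice: g(V/F) = Σ zᵢ(Kᵢ−1)/(1+V/F(Kᵢ−1)) = 0.
g(0) = ΣzᵢKᵢ − 1 = 0.6314 and g(1) = 1 − Σzᵢ/Kᵢ = -0.1984, so a root lies in (0, 1).
Newton–Raphson from V/F = 0.5:
  V/F = 0.5000: g = 0.11255, g' = -0.6628 → V/F = 0.6698
  V/F = 0.6698: g = 0.00612, g' = -0.6030 → V/F = 0.6800
Converged at V/F = 0.6800.

V/F = 0.6800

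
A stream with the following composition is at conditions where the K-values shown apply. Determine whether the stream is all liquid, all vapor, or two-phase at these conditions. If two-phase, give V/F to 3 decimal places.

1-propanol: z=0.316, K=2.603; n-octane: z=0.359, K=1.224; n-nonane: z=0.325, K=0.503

two-phase, V/F = 0.856

ΣzᵢKᵢ = 1.425; Σzᵢ/Kᵢ = 1.061.
Both exceed 1, so a two-phase solution exists.
Iterate (Newton) starting at ψ = 0.4:
  ψ = 0.400: g = 0.1808, g' = -0.442 → ψ = 0.809
  ψ = 0.809: g = 0.0183, g' = -0.391 → ψ = 0.856
Converged at ψ = 0.856.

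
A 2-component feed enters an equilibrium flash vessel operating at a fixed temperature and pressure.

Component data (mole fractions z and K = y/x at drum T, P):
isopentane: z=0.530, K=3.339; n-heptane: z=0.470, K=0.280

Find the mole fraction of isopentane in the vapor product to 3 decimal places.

Let ψ = V/F and solve Σ zᵢ(Kᵢ−1)/(1+ψ(Kᵢ−1)) = 0.
Check two-phase: ΣzᵢKᵢ = 1.901 > 1 and Σzᵢ/Kᵢ = 1.837 > 1, so g(0) = 0.901 > 0 and g(1) = -0.837 < 0.
Newton–Raphson from ψ = 0.5:
  ψ = 0.500: g = 0.0427, g' = -1.211 → ψ = 0.535
Converged at ψ = 0.535.
Compositions from xᵢ = zᵢ/(1+ψ(Kᵢ−1)), yᵢ = Kᵢxᵢ:
  isopentane: x = 0.235, y = 0.786
  n-heptane: x = 0.765, y = 0.214

y_isopentane = 0.786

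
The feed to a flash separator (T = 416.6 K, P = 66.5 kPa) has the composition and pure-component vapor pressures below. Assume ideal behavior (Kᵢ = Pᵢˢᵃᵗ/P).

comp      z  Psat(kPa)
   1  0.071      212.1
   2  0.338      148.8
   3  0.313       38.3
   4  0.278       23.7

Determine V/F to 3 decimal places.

Raoult's law: Kᵢ = Pᵢˢᵃᵗ/P = Pᵢˢᵃᵗ/66.5.
  K_1 = 212.1/66.5 = 3.18947, K_2 = 148.8/66.5 = 2.23759, K_3 = 38.3/66.5 = 0.57594, K_4 = 23.7/66.5 = 0.35639
Iterate (Newton) starting at V/F = 0.5:
  V/F = 0.500: g = -0.0997, g' = -0.616 → V/F = 0.338
  V/F = 0.338: g = 0.0005, g' = -0.634 → V/F = 0.339
Converged at V/F = 0.339.

V/F = 0.339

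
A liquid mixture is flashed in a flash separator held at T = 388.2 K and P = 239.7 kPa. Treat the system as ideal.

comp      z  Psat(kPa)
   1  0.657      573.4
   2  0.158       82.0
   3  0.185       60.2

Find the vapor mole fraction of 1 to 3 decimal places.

Raoult's law: Kᵢ = Pᵢˢᵃᵗ/P = Pᵢˢᵃᵗ/239.7.
  K_1 = 573.4/239.7 = 2.39216, K_2 = 82.0/239.7 = 0.34209, K_3 = 60.2/239.7 = 0.25115
Material balance + equilibrium reduce to Σ zᵢ(Kᵢ−1)/(1+V/F(Kᵢ−1)) = 0.
Check two-phase: ΣzᵢKᵢ = 1.672 > 1 and Σzᵢ/Kᵢ = 1.473 > 1, so g(0) = 0.672 > 0 and g(1) = -0.473 < 0.
Newton iteration, V/F⁰ = 0.5:
  V/F = 0.500: g = 0.1629, g' = -0.860 → V/F = 0.690
  V/F = 0.690: g = -0.0100, g' = -1.004 → V/F = 0.680
  V/F = 0.680: g = -0.0001, g' = -0.990 → V/F = 0.679
Converged at V/F = 0.679.
Compositions from xᵢ = zᵢ/(1+V/F(Kᵢ−1)), yᵢ = Kᵢxᵢ:
  1: x = 0.338, y = 0.808
  2: x = 0.286, y = 0.098
  3: x = 0.377, y = 0.095

y_1 = 0.808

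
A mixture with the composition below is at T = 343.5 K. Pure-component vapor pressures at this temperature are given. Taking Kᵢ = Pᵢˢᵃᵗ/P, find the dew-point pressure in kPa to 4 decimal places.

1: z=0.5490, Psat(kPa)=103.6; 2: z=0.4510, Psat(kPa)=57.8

Pdew = 76.3242 kPa

At the dew point ψ → 1, so Σzᵢ/Kᵢ = 1 with Kᵢ = Pᵢˢᵃᵗ/P ⇒ 1/P = Σzᵢ/Pᵢˢᵃᵗ.
1/P = 0.5490/103.6 + 0.4510/57.8 = 0.0131020 ⇒ P = 76.3242 kPa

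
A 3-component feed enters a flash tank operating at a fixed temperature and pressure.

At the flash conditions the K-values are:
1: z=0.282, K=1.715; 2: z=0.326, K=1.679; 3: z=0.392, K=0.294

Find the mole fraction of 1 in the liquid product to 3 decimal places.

x_1 = 0.233

Newton iteration, ψ⁰ = 0.5:
  ψ = 0.500: g = -0.1140, g' = -0.629 → ψ = 0.319
  ψ = 0.319: g = -0.0109, g' = -0.523 → ψ = 0.298
Converged at ψ = 0.298.
Compositions from xᵢ = zᵢ/(1+ψ(Kᵢ−1)), yᵢ = Kᵢxᵢ:
  1: x = 0.233, y = 0.399
  2: x = 0.271, y = 0.455
  3: x = 0.496, y = 0.146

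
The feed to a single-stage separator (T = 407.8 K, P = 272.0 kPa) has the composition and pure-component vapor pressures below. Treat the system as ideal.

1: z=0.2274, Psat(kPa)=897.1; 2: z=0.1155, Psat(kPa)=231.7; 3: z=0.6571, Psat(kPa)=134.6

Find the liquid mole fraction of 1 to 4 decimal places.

Raoult's law: Kᵢ = Pᵢˢᵃᵗ/P = Pᵢˢᵃᵗ/272.0.
  K_1 = 897.1/272.0 = 3.298162, K_2 = 231.7/272.0 = 0.851838, K_3 = 134.6/272.0 = 0.494853
Rachford–Rice: g(V/F) = Σ zᵢ(Kᵢ−1)/(1+V/F(Kᵢ−1)) = 0.
Feasibility: ΣzᵢKᵢ = 1.1736, Σzᵢ/Kᵢ = 1.5324 — both > 1, two phases present.
Iterate (Newton) starting at V/F = 0.59:
  V/F = 0.5900: g = -0.26979, g' = -0.5597 → V/F = 0.1080
  V/F = 0.1080: g = 0.05022, g' = -0.9611 → V/F = 0.1602
  V/F = 0.1602: g = 0.00325, g' = -0.8427 → V/F = 0.1641
Converged at V/F = 0.1641.
Compositions from xᵢ = zᵢ/(1+V/F(Kᵢ−1)), yᵢ = Kᵢxᵢ:
  1: x = 0.1651, y = 0.5446
  2: x = 0.1184, y = 0.1008
  3: x = 0.7165, y = 0.3546

x_1 = 0.1651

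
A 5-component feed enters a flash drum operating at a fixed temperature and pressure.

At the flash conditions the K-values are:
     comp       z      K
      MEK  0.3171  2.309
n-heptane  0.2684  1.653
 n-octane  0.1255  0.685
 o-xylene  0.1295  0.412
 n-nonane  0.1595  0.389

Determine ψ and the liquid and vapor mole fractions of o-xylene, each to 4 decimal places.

Newton iteration, ψ⁰ = 0.59:
  ψ = 0.5900: g = 0.04318, g' = -0.5020 → ψ = 0.6760
  ψ = 0.6760: g = -0.00085, g' = -0.5243 → ψ = 0.6744
Converged at ψ = 0.6744.
Compositions from xᵢ = zᵢ/(1+ψ(Kᵢ−1)), yᵢ = Kᵢxᵢ:
  MEK: x = 0.1684, y = 0.3889
  n-heptane: x = 0.1863, y = 0.3080
  n-octane: x = 0.1594, y = 0.1092
  o-xylene: x = 0.2146, y = 0.0884
  n-nonane: x = 0.2713, y = 0.1055

ψ = 0.6744, x_o-xylene = 0.2146, y_o-xylene = 0.0884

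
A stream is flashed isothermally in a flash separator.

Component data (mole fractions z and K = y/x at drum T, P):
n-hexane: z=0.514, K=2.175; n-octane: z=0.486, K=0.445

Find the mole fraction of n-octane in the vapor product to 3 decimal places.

y_n-octane = 0.302

Material balance + equilibrium reduce to Σ zᵢ(Kᵢ−1)/(1+β(Kᵢ−1)) = 0.
Check two-phase: ΣzᵢKᵢ = 1.334 > 1 and Σzᵢ/Kᵢ = 1.328 > 1, so g(0) = 0.334 > 0 and g(1) = -0.328 < 0.
Newton–Raphson from β = 0.5:
  β = 0.500: g = 0.0071, g' = -0.568 → β = 0.513
Converged at β = 0.513.
Compositions from xᵢ = zᵢ/(1+β(Kᵢ−1)), yᵢ = Kᵢxᵢ:
  n-hexane: x = 0.321, y = 0.698
  n-octane: x = 0.679, y = 0.302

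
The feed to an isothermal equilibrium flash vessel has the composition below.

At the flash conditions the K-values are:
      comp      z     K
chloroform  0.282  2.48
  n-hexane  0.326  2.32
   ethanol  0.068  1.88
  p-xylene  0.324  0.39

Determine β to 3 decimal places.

β = 0.864

Rachford–Rice: g(β) = Σ zᵢ(Kᵢ−1)/(1+β(Kᵢ−1)) = 0.
Feasibility: ΣzᵢKᵢ = 1.710, Σzᵢ/Kᵢ = 1.121 — both > 1, two phases present.
Newton–Raphson from β = 0.5:
  β = 0.500: g = 0.2563, g' = -0.685 → β = 0.874
  β = 0.874: g = -0.0078, g' = -0.810 → β = 0.864
Converged at β = 0.864.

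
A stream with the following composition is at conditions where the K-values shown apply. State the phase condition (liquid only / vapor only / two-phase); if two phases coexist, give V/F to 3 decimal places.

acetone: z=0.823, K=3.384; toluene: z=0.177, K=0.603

vapor only

ΣzᵢKᵢ = 2.892; Σzᵢ/Kᵢ = 0.537.
Since Σzᵢ/Kᵢ < 1 the mixture is above its dew point — single vapor phase.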